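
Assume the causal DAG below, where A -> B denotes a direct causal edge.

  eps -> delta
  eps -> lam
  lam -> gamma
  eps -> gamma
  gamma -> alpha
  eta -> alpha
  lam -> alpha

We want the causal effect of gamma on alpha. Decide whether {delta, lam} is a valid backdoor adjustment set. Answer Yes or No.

Backdoor paths from gamma to alpha (paths whose first edge points into gamma):
  P1: gamma <- eps -> lam -> alpha
  P2: gamma <- lam -> alpha
Condition 1 (no descendant of gamma in the set): holds — descendants of gamma are {alpha}; none are in {delta, lam}.
Condition 2 (every backdoor path blocked by {delta, lam}):
  P1: blocked at chain node lam ∈ conditioning set.
  P2: blocked at fork node lam ∈ conditioning set.
{delta, lam} satisfies the backdoor criterion.

Yes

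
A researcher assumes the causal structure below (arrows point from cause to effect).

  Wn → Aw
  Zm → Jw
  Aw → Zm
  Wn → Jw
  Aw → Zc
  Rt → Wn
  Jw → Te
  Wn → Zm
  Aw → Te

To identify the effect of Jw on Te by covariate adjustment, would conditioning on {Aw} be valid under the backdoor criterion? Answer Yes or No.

Yes

Backdoor paths from Jw to Te (paths whose first edge points into Jw):
  P1: Jw <- Wn -> Aw -> Te
  P2: Jw <- Wn -> Zm <- Aw -> Te
  P3: Jw <- Zm <- Wn -> Aw -> Te
  P4: Jw <- Zm <- Aw -> Te
Condition 1 (no descendant of Jw in the set): holds — descendants of Jw are {Te}; none are in {Aw}.
Condition 2 (every backdoor path blocked by {Aw}):
  P1: blocked at chain node Aw ∈ conditioning set.
  P2: blocked at collider Zm (neither it nor any descendant is in the conditioning set).
  P3: blocked at chain node Aw ∈ conditioning set.
  P4: blocked at fork node Aw ∈ conditioning set.
{Aw} satisfies the backdoor criterion.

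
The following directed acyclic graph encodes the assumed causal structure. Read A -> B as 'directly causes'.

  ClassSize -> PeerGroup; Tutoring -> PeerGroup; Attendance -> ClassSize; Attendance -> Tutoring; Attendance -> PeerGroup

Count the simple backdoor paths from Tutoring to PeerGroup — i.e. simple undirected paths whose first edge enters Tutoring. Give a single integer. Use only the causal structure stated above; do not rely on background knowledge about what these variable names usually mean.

2

A backdoor path from Tutoring to PeerGroup is any simple undirected path whose first edge points into Tutoring (i.e. leaves Tutoring via a parent).
Parents of Tutoring: {Attendance}.
Enumerating:
  P1: Tutoring <- Attendance -> ClassSize -> PeerGroup
  P2: Tutoring <- Attendance -> PeerGroup
That exhausts the simple backdoor paths. Count: 2.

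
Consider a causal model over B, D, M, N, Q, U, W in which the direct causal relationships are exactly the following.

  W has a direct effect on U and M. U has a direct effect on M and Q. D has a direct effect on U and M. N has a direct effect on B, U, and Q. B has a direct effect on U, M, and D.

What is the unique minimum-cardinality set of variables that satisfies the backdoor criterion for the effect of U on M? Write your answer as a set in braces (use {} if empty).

Variables eligible for adjustment (non-descendants of U, excluding U and M): {B, D, N, W}.
Backdoor paths from U to M:
  P1: U <- N -> B -> D -> M
  P2: U <- N -> B -> M
  P3: U <- B -> D -> M
  P4: U <- B -> M
  P5: U <- D <- B -> M
  P6: U <- D -> M
  P7: U <- W -> M
The empty set is not sufficient: P1 (U <- N -> B -> D -> M) has no collider blocking it and no conditioned non-collider, so it is open.
Try {B, D, W}:
  P1: blocked at chain node B ∈ conditioning set.
  P2: blocked at chain node B ∈ conditioning set.
  P3: blocked at fork node B ∈ conditioning set.
  P4: blocked at fork node B ∈ conditioning set.
  P5: blocked at chain node D ∈ conditioning set.
  P6: blocked at fork node D ∈ conditioning set.
  P7: blocked at fork node W ∈ conditioning set.
{B, D, W} contains no descendant of U and blocks every backdoor path.
Every element of {B, D, W} is needed (dropping B leaves P2 open; dropping D leaves P6 open; dropping W leaves P7 open), so no proper subset is valid.
Among all size-3 subsets of the eligible variables, only {B, D, W} blocks every backdoor path, so it is the unique smallest valid adjustment set.

{B, D, W}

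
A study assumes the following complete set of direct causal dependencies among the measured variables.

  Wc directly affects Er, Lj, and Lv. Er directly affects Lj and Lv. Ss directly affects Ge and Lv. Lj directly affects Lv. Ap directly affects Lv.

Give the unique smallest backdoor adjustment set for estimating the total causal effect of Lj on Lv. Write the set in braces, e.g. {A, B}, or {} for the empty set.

{Er, Wc}

Variables eligible for adjustment (non-descendants of Lj, excluding Lj and Lv): {Ap, Er, Ge, Ss, Wc}.
Backdoor paths from Lj to Lv:
  P1: Lj <- Wc -> Er -> Lv
  P2: Lj <- Wc -> Lv
  P3: Lj <- Er <- Wc -> Lv
  P4: Lj <- Er -> Lv
The empty set is not sufficient: P1 (Lj <- Wc -> Er -> Lv) has no collider blocking it and no conditioned non-collider, so it is open.
Try {Er, Wc}:
  P1: blocked at fork node Wc ∈ conditioning set.
  P2: blocked at fork node Wc ∈ conditioning set.
  P3: blocked at chain node Er ∈ conditioning set.
  P4: blocked at fork node Er ∈ conditioning set.
{Er, Wc} contains no descendant of Lj and blocks every backdoor path.
Every element of {Er, Wc} is needed (dropping Er leaves P4 open; dropping Wc leaves P2 open), so no proper subset is valid.
Among all size-2 subsets of the eligible variables, only {Er, Wc} blocks every backdoor path, so it is the unique smallest valid adjustment set.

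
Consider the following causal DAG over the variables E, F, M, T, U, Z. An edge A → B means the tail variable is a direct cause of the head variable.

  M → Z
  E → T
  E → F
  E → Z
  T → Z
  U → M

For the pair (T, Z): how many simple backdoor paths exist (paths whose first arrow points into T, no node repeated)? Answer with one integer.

1

A backdoor path from T to Z is any simple undirected path whose first edge points into T (i.e. leaves T via a parent).
Parents of T: {E}.
Enumerating:
  P1: T <- E -> Z
That exhausts the simple backdoor paths. Count: 1.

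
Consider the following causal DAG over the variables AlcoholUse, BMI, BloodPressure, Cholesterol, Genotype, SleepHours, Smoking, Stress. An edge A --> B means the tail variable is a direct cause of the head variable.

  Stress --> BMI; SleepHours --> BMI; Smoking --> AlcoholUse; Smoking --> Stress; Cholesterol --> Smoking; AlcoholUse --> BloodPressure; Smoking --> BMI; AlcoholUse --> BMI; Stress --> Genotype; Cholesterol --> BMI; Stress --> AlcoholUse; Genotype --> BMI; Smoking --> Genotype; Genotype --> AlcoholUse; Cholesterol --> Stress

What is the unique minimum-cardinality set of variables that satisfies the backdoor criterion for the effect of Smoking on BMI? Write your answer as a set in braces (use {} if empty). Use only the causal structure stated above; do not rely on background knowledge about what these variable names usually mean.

Variables eligible for adjustment (non-descendants of Smoking, excluding Smoking and BMI): {Cholesterol, SleepHours}.
Backdoor paths from Smoking to BMI:
  P1: Smoking <- Cholesterol -> Stress -> Genotype -> AlcoholUse -> BMI
  P2: Smoking <- Cholesterol -> Stress -> Genotype -> BMI
  P3: Smoking <- Cholesterol -> Stress -> AlcoholUse <- Genotype -> BMI
  P4: Smoking <- Cholesterol -> Stress -> AlcoholUse -> BMI
  P5: Smoking <- Cholesterol -> Stress -> BMI
  P6: Smoking <- Cholesterol -> BMI
The empty set is not sufficient: P1 (Smoking <- Cholesterol -> Stress -> Genotype -> AlcoholUse -> BMI) has no collider blocking it and no conditioned non-collider, so it is open.
Try {Cholesterol}:
  P1: blocked at fork node Cholesterol ∈ conditioning set.
  P2: blocked at fork node Cholesterol ∈ conditioning set.
  P3: blocked at fork node Cholesterol ∈ conditioning set.
  P4: blocked at fork node Cholesterol ∈ conditioning set.
  P5: blocked at fork node Cholesterol ∈ conditioning set.
  P6: blocked at fork node Cholesterol ∈ conditioning set.
{Cholesterol} contains no descendant of Smoking and blocks every backdoor path.
No other singleton works — e.g. {SleepHours} leaves P1 open — so {Cholesterol} is the unique smallest valid adjustment set.

{Cholesterol}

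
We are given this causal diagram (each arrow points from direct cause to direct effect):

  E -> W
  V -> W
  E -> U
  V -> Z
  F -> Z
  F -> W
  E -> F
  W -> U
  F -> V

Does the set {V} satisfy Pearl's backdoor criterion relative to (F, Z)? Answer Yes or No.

No

Backdoor paths from F to Z (paths whose first edge points into F):
  P1: F <- E -> W <- V -> Z
  P2: F <- E -> U <- W <- V -> Z
Condition 1 (no descendant of F in the set): FAILS — V is a descendant of F.
Condition 2 (every backdoor path blocked by {V}):
  P1: blocked at collider W (neither it nor any descendant is in the conditioning set).
  P2: blocked at collider U (neither it nor any descendant is in the conditioning set).
{V} does not satisfy the backdoor criterion.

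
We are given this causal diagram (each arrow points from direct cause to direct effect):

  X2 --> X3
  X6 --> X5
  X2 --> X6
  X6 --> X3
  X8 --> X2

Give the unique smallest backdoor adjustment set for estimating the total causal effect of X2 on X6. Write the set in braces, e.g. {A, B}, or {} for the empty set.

Variables eligible for adjustment (non-descendants of X2, excluding X2 and X6): {X8}.
Backdoor paths from X2 to X6:
  (none)
With no backdoor paths the empty set already satisfies the criterion, and it is trivially minimal.

{}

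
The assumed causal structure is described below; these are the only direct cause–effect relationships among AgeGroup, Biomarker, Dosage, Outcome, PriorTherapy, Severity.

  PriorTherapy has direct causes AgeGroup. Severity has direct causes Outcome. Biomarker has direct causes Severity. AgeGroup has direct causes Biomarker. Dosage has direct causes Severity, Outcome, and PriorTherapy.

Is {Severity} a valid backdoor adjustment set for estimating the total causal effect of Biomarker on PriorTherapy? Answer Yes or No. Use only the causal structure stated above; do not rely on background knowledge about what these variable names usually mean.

Backdoor paths from Biomarker to PriorTherapy (paths whose first edge points into Biomarker):
  P1: Biomarker <- Severity <- Outcome -> Dosage <- PriorTherapy
  P2: Biomarker <- Severity -> Dosage <- PriorTherapy
Condition 1 (no descendant of Biomarker in the set): holds — descendants of Biomarker are {AgeGroup, Dosage, PriorTherapy}; none are in {Severity}.
Condition 2 (every backdoor path blocked by {Severity}):
  P1: blocked at chain node Severity ∈ conditioning set.
  P2: blocked at fork node Severity ∈ conditioning set.
{Severity} satisfies the backdoor criterion.

Yes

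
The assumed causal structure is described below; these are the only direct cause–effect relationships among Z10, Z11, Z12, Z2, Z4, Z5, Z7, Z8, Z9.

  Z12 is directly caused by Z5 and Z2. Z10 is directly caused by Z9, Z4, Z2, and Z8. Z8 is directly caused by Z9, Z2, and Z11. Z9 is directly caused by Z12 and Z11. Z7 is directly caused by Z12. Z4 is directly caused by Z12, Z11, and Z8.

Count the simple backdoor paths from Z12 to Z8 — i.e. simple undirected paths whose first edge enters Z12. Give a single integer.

A backdoor path from Z12 to Z8 is any simple undirected path whose first edge points into Z12 (i.e. leaves Z12 via a parent).
Parents of Z12: {Z2, Z5}.
Enumerating:
  P1: Z12 <- Z2 -> Z8
  P2: Z12 <- Z2 -> Z10 <- Z9 <- Z11 -> Z8
  P3: Z12 <- Z2 -> Z10 <- Z9 <- Z11 -> Z4 <- Z8
  P4: Z12 <- Z2 -> Z10 <- Z9 -> Z8
  P5: Z12 <- Z2 -> Z10 <- Z8
  P6: Z12 <- Z2 -> Z10 <- Z4 <- Z11 -> Z9 -> Z8
  P7: Z12 <- Z2 -> Z10 <- Z4 <- Z11 -> Z8
  P8: Z12 <- Z2 -> Z10 <- Z4 <- Z8
That exhausts the simple backdoor paths. Count: 8.

8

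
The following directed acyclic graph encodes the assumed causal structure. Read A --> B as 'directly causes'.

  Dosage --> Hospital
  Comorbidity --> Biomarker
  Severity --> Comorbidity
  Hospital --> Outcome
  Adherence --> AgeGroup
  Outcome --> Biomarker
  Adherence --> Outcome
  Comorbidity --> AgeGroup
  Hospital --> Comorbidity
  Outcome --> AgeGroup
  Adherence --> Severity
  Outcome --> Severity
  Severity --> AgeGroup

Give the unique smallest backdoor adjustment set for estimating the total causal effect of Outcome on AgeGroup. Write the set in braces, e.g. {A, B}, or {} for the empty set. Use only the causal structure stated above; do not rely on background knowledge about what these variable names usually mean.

Variables eligible for adjustment (non-descendants of Outcome, excluding Outcome and AgeGroup): {Adherence, Dosage, Hospital}.
Backdoor paths from Outcome to AgeGroup:
  P1: Outcome <- Adherence -> Severity -> Comorbidity -> AgeGroup
  P2: Outcome <- Adherence -> Severity -> AgeGroup
  P3: Outcome <- Adherence -> AgeGroup
  P4: Outcome <- Hospital -> Comorbidity <- Severity <- Adherence -> AgeGroup
  P5: Outcome <- Hospital -> Comorbidity <- Severity -> AgeGroup
  P6: Outcome <- Hospital -> Comorbidity -> AgeGroup
The empty set is not sufficient: P1 (Outcome <- Adherence -> Severity -> Comorbidity -> AgeGroup) has no collider blocking it and no conditioned non-collider, so it is open.
Try {Adherence, Hospital}:
  P1: blocked at fork node Adherence ∈ conditioning set.
  P2: blocked at fork node Adherence ∈ conditioning set.
  P3: blocked at fork node Adherence ∈ conditioning set.
  P4: blocked at fork node Hospital ∈ conditioning set.
  P5: blocked at fork node Hospital ∈ conditioning set.
  P6: blocked at fork node Hospital ∈ conditioning set.
{Adherence, Hospital} contains no descendant of Outcome and blocks every backdoor path.
Every element of {Adherence, Hospital} is needed (dropping Adherence leaves P1 open; dropping Hospital leaves P6 open), so no proper subset is valid.
Among all size-2 subsets of the eligible variables, only {Adherence, Hospital} blocks every backdoor path, so it is the unique smallest valid adjustment set.

{Adherence, Hospital}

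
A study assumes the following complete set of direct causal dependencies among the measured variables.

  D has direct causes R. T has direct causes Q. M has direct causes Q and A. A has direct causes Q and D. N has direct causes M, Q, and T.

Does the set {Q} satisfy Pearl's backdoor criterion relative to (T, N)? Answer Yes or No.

Yes

Backdoor paths from T to N (paths whose first edge points into T):
  P1: T <- Q -> A -> M -> N
  P2: T <- Q -> M -> N
  P3: T <- Q -> N
Condition 1 (no descendant of T in the set): holds — descendants of T are {N}; none are in {Q}.
Condition 2 (every backdoor path blocked by {Q}):
  P1: blocked at fork node Q ∈ conditioning set.
  P2: blocked at fork node Q ∈ conditioning set.
  P3: blocked at fork node Q ∈ conditioning set.
{Q} satisfies the backdoor criterion.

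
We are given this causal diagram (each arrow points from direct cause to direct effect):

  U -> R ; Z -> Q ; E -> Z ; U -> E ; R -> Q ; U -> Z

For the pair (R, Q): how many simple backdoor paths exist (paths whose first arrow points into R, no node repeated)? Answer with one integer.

2

A backdoor path from R to Q is any simple undirected path whose first edge points into R (i.e. leaves R via a parent).
Parents of R: {U}.
Enumerating:
  P1: R <- U -> E -> Z -> Q
  P2: R <- U -> Z -> Q
That exhausts the simple backdoor paths. Count: 2.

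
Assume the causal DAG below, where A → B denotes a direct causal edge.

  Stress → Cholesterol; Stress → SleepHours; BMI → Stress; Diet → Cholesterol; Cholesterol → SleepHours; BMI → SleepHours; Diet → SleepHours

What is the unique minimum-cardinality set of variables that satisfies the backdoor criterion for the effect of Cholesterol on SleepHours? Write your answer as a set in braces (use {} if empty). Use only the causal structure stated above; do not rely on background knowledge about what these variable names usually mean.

{Diet, Stress}

Variables eligible for adjustment (non-descendants of Cholesterol, excluding Cholesterol and SleepHours): {BMI, Diet, Stress}.
Backdoor paths from Cholesterol to SleepHours:
  P1: Cholesterol <- Diet -> SleepHours
  P2: Cholesterol <- Stress <- BMI -> SleepHours
  P3: Cholesterol <- Stress -> SleepHours
The empty set is not sufficient: P1 (Cholesterol <- Diet -> SleepHours) has no collider blocking it and no conditioned non-collider, so it is open.
Try {Diet, Stress}:
  P1: blocked at fork node Diet ∈ conditioning set.
  P2: blocked at chain node Stress ∈ conditioning set.
  P3: blocked at fork node Stress ∈ conditioning set.
{Diet, Stress} contains no descendant of Cholesterol and blocks every backdoor path.
Every element of {Diet, Stress} is needed (dropping Diet leaves P1 open; dropping Stress leaves P2 open), so no proper subset is valid.
Among all size-2 subsets of the eligible variables, only {Diet, Stress} blocks every backdoor path, so it is the unique smallest valid adjustment set.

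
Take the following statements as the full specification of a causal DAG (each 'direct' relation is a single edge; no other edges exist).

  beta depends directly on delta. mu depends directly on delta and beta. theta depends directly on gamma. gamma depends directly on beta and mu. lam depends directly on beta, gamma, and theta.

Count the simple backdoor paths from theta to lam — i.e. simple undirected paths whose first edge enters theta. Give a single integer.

A backdoor path from theta to lam is any simple undirected path whose first edge points into theta (i.e. leaves theta via a parent).
Parents of theta: {gamma}.
Enumerating:
  P1: theta <- gamma <- beta -> lam
  P2: theta <- gamma <- mu <- delta -> beta -> lam
  P3: theta <- gamma <- mu <- beta -> lam
  P4: theta <- gamma -> lam
That exhausts the simple backdoor paths. Count: 4.

4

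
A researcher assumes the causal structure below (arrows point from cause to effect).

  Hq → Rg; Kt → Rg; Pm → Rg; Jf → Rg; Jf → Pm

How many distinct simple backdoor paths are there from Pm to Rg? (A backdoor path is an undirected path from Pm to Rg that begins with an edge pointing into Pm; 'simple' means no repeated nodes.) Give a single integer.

1

A backdoor path from Pm to Rg is any simple undirected path whose first edge points into Pm (i.e. leaves Pm via a parent).
Parents of Pm: {Jf}.
Enumerating:
  P1: Pm <- Jf -> Rg
That exhausts the simple backdoor paths. Count: 1.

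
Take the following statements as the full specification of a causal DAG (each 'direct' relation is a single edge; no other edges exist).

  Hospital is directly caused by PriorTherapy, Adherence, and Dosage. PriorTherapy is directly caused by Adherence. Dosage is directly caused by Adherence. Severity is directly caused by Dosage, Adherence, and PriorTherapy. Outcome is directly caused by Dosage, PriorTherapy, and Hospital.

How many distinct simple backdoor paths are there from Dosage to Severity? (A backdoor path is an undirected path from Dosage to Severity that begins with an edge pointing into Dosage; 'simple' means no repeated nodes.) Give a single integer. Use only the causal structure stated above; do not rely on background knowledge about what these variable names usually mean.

4

A backdoor path from Dosage to Severity is any simple undirected path whose first edge points into Dosage (i.e. leaves Dosage via a parent).
Parents of Dosage: {Adherence}.
Enumerating:
  P1: Dosage <- Adherence -> PriorTherapy -> Severity
  P2: Dosage <- Adherence -> Severity
  P3: Dosage <- Adherence -> Hospital <- PriorTherapy -> Severity
  P4: Dosage <- Adherence -> Hospital -> Outcome <- PriorTherapy -> Severity
That exhausts the simple backdoor paths. Count: 4.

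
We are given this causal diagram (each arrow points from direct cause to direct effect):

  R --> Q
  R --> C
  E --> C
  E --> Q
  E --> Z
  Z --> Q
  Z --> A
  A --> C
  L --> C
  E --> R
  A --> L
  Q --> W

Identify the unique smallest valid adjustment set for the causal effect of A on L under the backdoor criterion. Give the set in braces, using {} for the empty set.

{}

Variables eligible for adjustment (non-descendants of A, excluding A and L): {E, Q, R, W, Z}.
Backdoor paths from A to L:
  P1: A <- Z <- E -> R -> C <- L
  P2: A <- Z <- E -> Q <- R -> C <- L
  P3: A <- Z <- E -> C <- L
  P4: A <- Z -> Q <- E -> R -> C <- L
  P5: A <- Z -> Q <- E -> C <- L
  P6: A <- Z -> Q <- R <- E -> C <- L
  P7: A <- Z -> Q <- R -> C <- L
Each backdoor path contains an unconditioned collider, so every path is already blocked with the empty conditioning set:
  P1: blocked at collider C (neither it nor any descendant is in the conditioning set).
  P2: blocked at collider Q (neither it nor any descendant is in the conditioning set).
  P3: blocked at collider C (neither it nor any descendant is in the conditioning set).
  P4: blocked at collider Q (neither it nor any descendant is in the conditioning set).
  P5: blocked at collider Q (neither it nor any descendant is in the conditioning set).
  P6: blocked at collider Q (neither it nor any descendant is in the conditioning set).
  P7: blocked at collider Q (neither it nor any descendant is in the conditioning set).
The empty set is therefore the unique smallest valid set.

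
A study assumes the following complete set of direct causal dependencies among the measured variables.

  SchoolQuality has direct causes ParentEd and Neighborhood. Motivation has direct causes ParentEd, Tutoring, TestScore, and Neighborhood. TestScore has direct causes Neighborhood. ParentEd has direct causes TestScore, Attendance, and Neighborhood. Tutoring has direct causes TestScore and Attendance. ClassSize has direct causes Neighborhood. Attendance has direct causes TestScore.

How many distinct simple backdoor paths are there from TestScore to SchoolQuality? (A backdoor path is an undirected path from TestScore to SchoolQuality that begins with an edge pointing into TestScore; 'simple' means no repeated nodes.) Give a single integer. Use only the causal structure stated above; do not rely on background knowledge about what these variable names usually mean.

4

A backdoor path from TestScore to SchoolQuality is any simple undirected path whose first edge points into TestScore (i.e. leaves TestScore via a parent).
Parents of TestScore: {Neighborhood}.
Enumerating:
  P1: TestScore <- Neighborhood -> ParentEd -> SchoolQuality
  P2: TestScore <- Neighborhood -> SchoolQuality
  P3: TestScore <- Neighborhood -> Motivation <- Tutoring <- Attendance -> ParentEd -> SchoolQuality
  P4: TestScore <- Neighborhood -> Motivation <- ParentEd -> SchoolQuality
That exhausts the simple backdoor paths. Count: 4.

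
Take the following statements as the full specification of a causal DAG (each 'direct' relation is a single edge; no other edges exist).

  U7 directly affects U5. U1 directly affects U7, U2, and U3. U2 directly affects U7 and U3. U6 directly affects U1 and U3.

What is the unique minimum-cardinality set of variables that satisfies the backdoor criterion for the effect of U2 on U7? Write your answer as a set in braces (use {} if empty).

{U1}

Variables eligible for adjustment (non-descendants of U2, excluding U2 and U7): {U1, U6}.
Backdoor paths from U2 to U7:
  P1: U2 <- U1 -> U7
The empty set is not sufficient: P1 (U2 <- U1 -> U7) has no collider blocking it and no conditioned non-collider, so it is open.
Try {U1}:
  P1: blocked at fork node U1 ∈ conditioning set.
{U1} contains no descendant of U2 and blocks every backdoor path.
No other singleton works — e.g. {U6} leaves P1 open — so {U1} is the unique smallest valid adjustment set.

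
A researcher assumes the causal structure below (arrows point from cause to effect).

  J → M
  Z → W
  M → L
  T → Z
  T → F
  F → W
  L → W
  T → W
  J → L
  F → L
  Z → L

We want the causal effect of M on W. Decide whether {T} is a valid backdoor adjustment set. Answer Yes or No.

Backdoor paths from M to W (paths whose first edge points into M):
  P1: M <- J -> L <- Z <- T -> F -> W
  P2: M <- J -> L <- Z <- T -> W
  P3: M <- J -> L <- Z -> W
  P4: M <- J -> L <- F <- T -> Z -> W
  P5: M <- J -> L <- F <- T -> W
  P6: M <- J -> L <- F -> W
  P7: M <- J -> L -> W
Condition 1 (no descendant of M in the set): holds — descendants of M are {L, W}; none are in {T}.
Condition 2 (every backdoor path blocked by {T}):
  P1: blocked at collider L (neither it nor any descendant is in the conditioning set).
  P2: blocked at collider L (neither it nor any descendant is in the conditioning set).
  P3: blocked at collider L (neither it nor any descendant is in the conditioning set).
  P4: blocked at collider L (neither it nor any descendant is in the conditioning set).
  P5: blocked at collider L (neither it nor any descendant is in the conditioning set).
  P6: blocked at collider L (neither it nor any descendant is in the conditioning set).
  P7: open — no interior node is in the conditioning set.
{T} does not satisfy the backdoor criterion.

No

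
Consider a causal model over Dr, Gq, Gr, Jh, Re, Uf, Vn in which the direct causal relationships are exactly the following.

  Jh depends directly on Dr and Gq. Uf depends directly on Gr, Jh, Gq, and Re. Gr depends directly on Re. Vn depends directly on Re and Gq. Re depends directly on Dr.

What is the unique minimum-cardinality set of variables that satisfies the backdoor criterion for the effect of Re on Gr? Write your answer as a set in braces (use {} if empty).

{}

Variables eligible for adjustment (non-descendants of Re, excluding Re and Gr): {Dr, Gq, Jh}.
Backdoor paths from Re to Gr:
  P1: Re <- Dr -> Jh <- Gq -> Uf <- Gr
  P2: Re <- Dr -> Jh -> Uf <- Gr
Each backdoor path contains an unconditioned collider, so every path is already blocked with the empty conditioning set:
  P1: blocked at collider Jh (neither it nor any descendant is in the conditioning set).
  P2: blocked at collider Uf (neither it nor any descendant is in the conditioning set).
The empty set is therefore the unique smallest valid set.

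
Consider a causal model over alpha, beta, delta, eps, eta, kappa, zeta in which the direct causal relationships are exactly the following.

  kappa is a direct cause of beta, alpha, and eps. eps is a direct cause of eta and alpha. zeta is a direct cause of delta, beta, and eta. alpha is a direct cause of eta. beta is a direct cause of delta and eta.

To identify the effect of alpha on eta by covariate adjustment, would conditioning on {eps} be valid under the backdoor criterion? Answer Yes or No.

No

Backdoor paths from alpha to eta (paths whose first edge points into alpha):
  P1: alpha <- kappa -> eps -> eta
  P2: alpha <- kappa -> beta <- zeta -> eta
  P3: alpha <- kappa -> beta -> delta <- zeta -> eta
  P4: alpha <- kappa -> beta -> eta
  P5: alpha <- eps <- kappa -> beta <- zeta -> eta
  P6: alpha <- eps <- kappa -> beta -> delta <- zeta -> eta
  P7: alpha <- eps <- kappa -> beta -> eta
  P8: alpha <- eps -> eta
Condition 1 (no descendant of alpha in the set): holds — descendants of alpha are {eta}; none are in {eps}.
Condition 2 (every backdoor path blocked by {eps}):
  P1: blocked at chain node eps ∈ conditioning set.
  P2: blocked at collider beta (neither it nor any descendant is in the conditioning set).
  P3: blocked at collider delta (neither it nor any descendant is in the conditioning set).
  P4: open — no interior node is in the conditioning set.
  P5: blocked at chain node eps ∈ conditioning set.
  P6: blocked at chain node eps ∈ conditioning set.
  P7: blocked at chain node eps ∈ conditioning set.
  P8: blocked at fork node eps ∈ conditioning set.
{eps} does not satisfy the backdoor criterion.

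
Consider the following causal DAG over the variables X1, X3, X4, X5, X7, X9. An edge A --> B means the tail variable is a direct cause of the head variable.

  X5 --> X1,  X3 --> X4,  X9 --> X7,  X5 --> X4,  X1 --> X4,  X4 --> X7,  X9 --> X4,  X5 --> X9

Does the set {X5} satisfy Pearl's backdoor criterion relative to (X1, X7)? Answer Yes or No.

Backdoor paths from X1 to X7 (paths whose first edge points into X1):
  P1: X1 <- X5 -> X9 -> X4 -> X7
  P2: X1 <- X5 -> X9 -> X7
  P3: X1 <- X5 -> X4 <- X9 -> X7
  P4: X1 <- X5 -> X4 -> X7
Condition 1 (no descendant of X1 in the set): holds — descendants of X1 are {X4, X7}; none are in {X5}.
Condition 2 (every backdoor path blocked by {X5}):
  P1: blocked at fork node X5 ∈ conditioning set.
  P2: blocked at fork node X5 ∈ conditioning set.
  P3: blocked at fork node X5 ∈ conditioning set.
  P4: blocked at fork node X5 ∈ conditioning set.
{X5} satisfies the backdoor criterion.

Yes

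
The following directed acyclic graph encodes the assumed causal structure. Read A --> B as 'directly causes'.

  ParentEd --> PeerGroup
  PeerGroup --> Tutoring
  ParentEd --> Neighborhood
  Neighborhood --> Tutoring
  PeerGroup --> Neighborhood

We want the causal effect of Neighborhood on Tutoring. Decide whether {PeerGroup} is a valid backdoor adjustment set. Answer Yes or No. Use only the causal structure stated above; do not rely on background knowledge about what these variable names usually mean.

Yes

Backdoor paths from Neighborhood to Tutoring (paths whose first edge points into Neighborhood):
  P1: Neighborhood <- ParentEd -> PeerGroup -> Tutoring
  P2: Neighborhood <- PeerGroup -> Tutoring
Condition 1 (no descendant of Neighborhood in the set): holds — descendants of Neighborhood are {Tutoring}; none are in {PeerGroup}.
Condition 2 (every backdoor path blocked by {PeerGroup}):
  P1: blocked at chain node PeerGroup ∈ conditioning set.
  P2: blocked at fork node PeerGroup ∈ conditioning set.
{PeerGroup} satisfies the backdoor criterion.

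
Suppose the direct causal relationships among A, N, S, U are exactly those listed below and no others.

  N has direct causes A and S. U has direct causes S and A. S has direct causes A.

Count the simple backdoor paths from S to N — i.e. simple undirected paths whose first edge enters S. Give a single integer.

1

A backdoor path from S to N is any simple undirected path whose first edge points into S (i.e. leaves S via a parent).
Parents of S: {A}.
Enumerating:
  P1: S <- A -> N
That exhausts the simple backdoor paths. Count: 1.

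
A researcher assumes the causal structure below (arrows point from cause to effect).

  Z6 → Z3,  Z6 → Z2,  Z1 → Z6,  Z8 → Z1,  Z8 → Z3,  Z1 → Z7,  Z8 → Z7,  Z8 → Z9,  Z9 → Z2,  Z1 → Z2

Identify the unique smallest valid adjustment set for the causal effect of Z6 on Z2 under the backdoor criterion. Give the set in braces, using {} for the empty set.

Variables eligible for adjustment (non-descendants of Z6, excluding Z6 and Z2): {Z1, Z7, Z8, Z9}.
Backdoor paths from Z6 to Z2:
  P1: Z6 <- Z1 <- Z8 -> Z9 -> Z2
  P2: Z6 <- Z1 -> Z7 <- Z8 -> Z9 -> Z2
  P3: Z6 <- Z1 -> Z2
The empty set is not sufficient: P1 (Z6 <- Z1 <- Z8 -> Z9 -> Z2) has no collider blocking it and no conditioned non-collider, so it is open.
Try {Z1}:
  P1: blocked at chain node Z1 ∈ conditioning set.
  P2: blocked at fork node Z1 ∈ conditioning set.
  P3: blocked at fork node Z1 ∈ conditioning set.
{Z1} contains no descendant of Z6 and blocks every backdoor path.
No other singleton works — e.g. {Z8} leaves P3 open — so {Z1} is the unique smallest valid adjustment set.

{Z1}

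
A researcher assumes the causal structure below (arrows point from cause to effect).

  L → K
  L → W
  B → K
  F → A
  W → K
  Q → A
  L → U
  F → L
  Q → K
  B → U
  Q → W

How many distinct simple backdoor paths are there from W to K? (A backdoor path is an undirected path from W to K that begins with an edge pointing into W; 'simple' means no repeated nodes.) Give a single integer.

A backdoor path from W to K is any simple undirected path whose first edge points into W (i.e. leaves W via a parent).
Parents of W: {L, Q}.
Enumerating:
  P1: W <- Q -> A <- F -> L -> U <- B -> K
  P2: W <- Q -> A <- F -> L -> K
  P3: W <- Q -> K
  P4: W <- L <- F -> A <- Q -> K
  P5: W <- L -> U <- B -> K
  P6: W <- L -> K
That exhausts the simple backdoor paths. Count: 6.

6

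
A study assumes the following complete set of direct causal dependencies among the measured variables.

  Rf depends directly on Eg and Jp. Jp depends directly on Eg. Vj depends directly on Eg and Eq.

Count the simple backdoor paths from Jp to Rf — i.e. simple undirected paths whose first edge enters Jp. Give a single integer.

1

A backdoor path from Jp to Rf is any simple undirected path whose first edge points into Jp (i.e. leaves Jp via a parent).
Parents of Jp: {Eg}.
Enumerating:
  P1: Jp <- Eg -> Rf
That exhausts the simple backdoor paths. Count: 1.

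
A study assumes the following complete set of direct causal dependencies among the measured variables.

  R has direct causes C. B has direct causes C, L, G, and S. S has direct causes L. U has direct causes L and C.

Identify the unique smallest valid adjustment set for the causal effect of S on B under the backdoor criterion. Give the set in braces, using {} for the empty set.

{L}

Variables eligible for adjustment (non-descendants of S, excluding S and B): {C, G, L, R, U}.
Backdoor paths from S to B:
  P1: S <- L -> U <- C -> B
  P2: S <- L -> B
The empty set is not sufficient: P2 (S <- L -> B) has no collider blocking it and no conditioned non-collider, so it is open.
Try {L}:
  P1: blocked at fork node L ∈ conditioning set.
  P2: blocked at fork node L ∈ conditioning set.
{L} contains no descendant of S and blocks every backdoor path.
No other singleton works — e.g. {C} leaves P2 open — so {L} is the unique smallest valid adjustment set.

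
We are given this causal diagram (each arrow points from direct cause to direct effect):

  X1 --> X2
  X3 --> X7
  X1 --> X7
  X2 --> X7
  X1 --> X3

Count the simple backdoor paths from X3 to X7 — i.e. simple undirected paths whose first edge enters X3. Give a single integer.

A backdoor path from X3 to X7 is any simple undirected path whose first edge points into X3 (i.e. leaves X3 via a parent).
Parents of X3: {X1}.
Enumerating:
  P1: X3 <- X1 -> X2 -> X7
  P2: X3 <- X1 -> X7
That exhausts the simple backdoor paths. Count: 2.

2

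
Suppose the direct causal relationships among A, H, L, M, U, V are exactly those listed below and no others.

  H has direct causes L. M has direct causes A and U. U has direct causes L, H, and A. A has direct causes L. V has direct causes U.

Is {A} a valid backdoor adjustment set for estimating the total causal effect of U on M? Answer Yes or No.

Yes

Backdoor paths from U to M (paths whose first edge points into U):
  P1: U <- L -> A -> M
  P2: U <- H <- L -> A -> M
  P3: U <- A -> M
Condition 1 (no descendant of U in the set): holds — descendants of U are {M, V}; none are in {A}.
Condition 2 (every backdoor path blocked by {A}):
  P1: blocked at chain node A ∈ conditioning set.
  P2: blocked at chain node A ∈ conditioning set.
  P3: blocked at fork node A ∈ conditioning set.
{A} satisfies the backdoor criterion.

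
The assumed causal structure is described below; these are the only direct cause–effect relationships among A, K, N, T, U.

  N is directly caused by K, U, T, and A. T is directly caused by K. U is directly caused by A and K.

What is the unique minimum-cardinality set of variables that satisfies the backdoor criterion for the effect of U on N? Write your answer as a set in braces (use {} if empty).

{A, K}

Variables eligible for adjustment (non-descendants of U, excluding U and N): {A, K, T}.
Backdoor paths from U to N:
  P1: U <- K -> T -> N
  P2: U <- K -> N
  P3: U <- A -> N
The empty set is not sufficient: P1 (U <- K -> T -> N) has no collider blocking it and no conditioned non-collider, so it is open.
Try {A, K}:
  P1: blocked at fork node K ∈ conditioning set.
  P2: blocked at fork node K ∈ conditioning set.
  P3: blocked at fork node A ∈ conditioning set.
{A, K} contains no descendant of U and blocks every backdoor path.
Every element of {A, K} is needed (dropping A leaves P3 open; dropping K leaves P1 open), so no proper subset is valid.
Among all size-2 subsets of the eligible variables, only {A, K} blocks every backdoor path, so it is the unique smallest valid adjustment set.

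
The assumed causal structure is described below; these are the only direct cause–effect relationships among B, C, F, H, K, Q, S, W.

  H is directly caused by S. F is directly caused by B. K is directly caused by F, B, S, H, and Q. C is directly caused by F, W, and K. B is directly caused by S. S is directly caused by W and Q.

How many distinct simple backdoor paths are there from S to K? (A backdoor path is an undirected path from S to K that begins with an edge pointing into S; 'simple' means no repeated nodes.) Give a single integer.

A backdoor path from S to K is any simple undirected path whose first edge points into S (i.e. leaves S via a parent).
Parents of S: {Q, W}.
Enumerating:
  P1: S <- W -> C <- F <- B -> K
  P2: S <- W -> C <- F -> K
  P3: S <- W -> C <- K
  P4: S <- Q -> K
That exhausts the simple backdoor paths. Count: 4.

4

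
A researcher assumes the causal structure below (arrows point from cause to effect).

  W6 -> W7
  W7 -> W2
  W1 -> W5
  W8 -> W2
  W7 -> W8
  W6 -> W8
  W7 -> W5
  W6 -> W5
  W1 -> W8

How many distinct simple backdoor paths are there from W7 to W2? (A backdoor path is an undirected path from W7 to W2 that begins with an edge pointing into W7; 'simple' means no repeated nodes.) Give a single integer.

A backdoor path from W7 to W2 is any simple undirected path whose first edge points into W7 (i.e. leaves W7 via a parent).
Parents of W7: {W6}.
Enumerating:
  P1: W7 <- W6 -> W8 -> W2
  P2: W7 <- W6 -> W5 <- W1 -> W8 -> W2
That exhausts the simple backdoor paths. Count: 2.

2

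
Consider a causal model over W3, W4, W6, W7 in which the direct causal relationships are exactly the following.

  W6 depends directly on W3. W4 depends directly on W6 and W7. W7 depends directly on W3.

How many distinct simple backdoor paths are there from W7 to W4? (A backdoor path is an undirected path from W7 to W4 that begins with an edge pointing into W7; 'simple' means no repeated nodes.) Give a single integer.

A backdoor path from W7 to W4 is any simple undirected path whose first edge points into W7 (i.e. leaves W7 via a parent).
Parents of W7: {W3}.
Enumerating:
  P1: W7 <- W3 -> W6 -> W4
That exhausts the simple backdoor paths. Count: 1.

1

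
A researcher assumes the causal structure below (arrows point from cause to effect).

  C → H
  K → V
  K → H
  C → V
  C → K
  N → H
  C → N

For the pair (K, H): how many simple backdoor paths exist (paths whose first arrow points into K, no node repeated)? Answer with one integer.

A backdoor path from K to H is any simple undirected path whose first edge points into K (i.e. leaves K via a parent).
Parents of K: {C}.
Enumerating:
  P1: K <- C -> N -> H
  P2: K <- C -> H
That exhausts the simple backdoor paths. Count: 2.

2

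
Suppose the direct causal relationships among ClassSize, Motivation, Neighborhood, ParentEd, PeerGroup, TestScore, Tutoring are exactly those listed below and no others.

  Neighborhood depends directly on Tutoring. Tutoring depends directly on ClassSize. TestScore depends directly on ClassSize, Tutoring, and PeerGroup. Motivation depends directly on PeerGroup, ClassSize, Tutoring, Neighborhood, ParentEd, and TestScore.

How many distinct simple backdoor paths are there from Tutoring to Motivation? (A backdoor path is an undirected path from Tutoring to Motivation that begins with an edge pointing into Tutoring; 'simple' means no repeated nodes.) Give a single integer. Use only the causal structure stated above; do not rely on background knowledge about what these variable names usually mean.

3

A backdoor path from Tutoring to Motivation is any simple undirected path whose first edge points into Tutoring (i.e. leaves Tutoring via a parent).
Parents of Tutoring: {ClassSize}.
Enumerating:
  P1: Tutoring <- ClassSize -> TestScore <- PeerGroup -> Motivation
  P2: Tutoring <- ClassSize -> TestScore -> Motivation
  P3: Tutoring <- ClassSize -> Motivation
That exhausts the simple backdoor paths. Count: 3.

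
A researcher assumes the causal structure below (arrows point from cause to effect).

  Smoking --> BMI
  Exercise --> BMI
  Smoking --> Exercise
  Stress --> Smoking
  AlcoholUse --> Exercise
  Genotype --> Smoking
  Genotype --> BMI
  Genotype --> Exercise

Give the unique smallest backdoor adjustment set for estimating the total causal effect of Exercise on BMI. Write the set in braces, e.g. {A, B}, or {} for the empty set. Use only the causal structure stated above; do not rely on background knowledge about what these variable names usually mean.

{Genotype, Smoking}

Variables eligible for adjustment (non-descendants of Exercise, excluding Exercise and BMI): {AlcoholUse, Genotype, Smoking, Stress}.
Backdoor paths from Exercise to BMI:
  P1: Exercise <- Genotype -> Smoking -> BMI
  P2: Exercise <- Genotype -> BMI
  P3: Exercise <- Smoking <- Genotype -> BMI
  P4: Exercise <- Smoking -> BMI
The empty set is not sufficient: P1 (Exercise <- Genotype -> Smoking -> BMI) has no collider blocking it and no conditioned non-collider, so it is open.
Try {Genotype, Smoking}:
  P1: blocked at fork node Genotype ∈ conditioning set.
  P2: blocked at fork node Genotype ∈ conditioning set.
  P3: blocked at chain node Smoking ∈ conditioning set.
  P4: blocked at fork node Smoking ∈ conditioning set.
{Genotype, Smoking} contains no descendant of Exercise and blocks every backdoor path.
Every element of {Genotype, Smoking} is needed (dropping Genotype leaves P2 open; dropping Smoking leaves P4 open), so no proper subset is valid.
Among all size-2 subsets of the eligible variables, only {Genotype, Smoking} blocks every backdoor path, so it is the unique smallest valid adjustment set.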